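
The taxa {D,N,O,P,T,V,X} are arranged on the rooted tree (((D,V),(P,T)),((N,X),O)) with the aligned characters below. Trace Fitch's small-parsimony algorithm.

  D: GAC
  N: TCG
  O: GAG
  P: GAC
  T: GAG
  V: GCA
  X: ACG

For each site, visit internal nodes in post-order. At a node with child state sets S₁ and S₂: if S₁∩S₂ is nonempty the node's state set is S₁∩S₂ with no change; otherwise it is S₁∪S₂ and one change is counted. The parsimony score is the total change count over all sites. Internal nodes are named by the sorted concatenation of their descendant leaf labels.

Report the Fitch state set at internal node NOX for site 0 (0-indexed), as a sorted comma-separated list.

[col 0] DV: children D:{G}, V:{G} ∩→ {G}; cost 0
[col 0] PT: children P:{G}, T:{G} ∩→ {G}; cost 0
[col 0] DPTV: children DV:{G}, PT:{G} ∩→ {G}; cost 0
[col 0] NX: children N:{T}, X:{A} ∪→ {A,T}; cost 1
[col 0] NOX: children NX:{A,T}, O:{G} ∪→ {A,G,T}; cost 1
[col 0] DNOPTVX: children DPTV:{G}, NOX:{A,G,T} ∩→ {G}; cost 0
[col 1] DV: children D:{A}, V:{C} ∪→ {A,C}; cost 1
[col 1] PT: children P:{A}, T:{A} ∩→ {A}; cost 0
[col 1] DPTV: children DV:{A,C}, PT:{A} ∩→ {A}; cost 0
[col 1] NX: children N:{C}, X:{C} ∩→ {C}; cost 0
[col 1] NOX: children NX:{C}, O:{A} ∪→ {A,C}; cost 1
[col 1] DNOPTVX: children DPTV:{A}, NOX:{A,C} ∩→ {A}; cost 0
[col 2] DV: children D:{C}, V:{A} ∪→ {A,C}; cost 1
[col 2] PT: children P:{C}, T:{G} ∪→ {C,G}; cost 1
[col 2] DPTV: children DV:{A,C}, PT:{C,G} ∩→ {C}; cost 0
[col 2] NX: children N:{G}, X:{G} ∩→ {G}; cost 0
[col 2] NOX: children NX:{G}, O:{G} ∩→ {G}; cost 0
[col 2] DNOPTVX: children DPTV:{C}, NOX:{G} ∪→ {C,G}; cost 1
per-site changes: [2, 2, 3]; total = 7

A,G,T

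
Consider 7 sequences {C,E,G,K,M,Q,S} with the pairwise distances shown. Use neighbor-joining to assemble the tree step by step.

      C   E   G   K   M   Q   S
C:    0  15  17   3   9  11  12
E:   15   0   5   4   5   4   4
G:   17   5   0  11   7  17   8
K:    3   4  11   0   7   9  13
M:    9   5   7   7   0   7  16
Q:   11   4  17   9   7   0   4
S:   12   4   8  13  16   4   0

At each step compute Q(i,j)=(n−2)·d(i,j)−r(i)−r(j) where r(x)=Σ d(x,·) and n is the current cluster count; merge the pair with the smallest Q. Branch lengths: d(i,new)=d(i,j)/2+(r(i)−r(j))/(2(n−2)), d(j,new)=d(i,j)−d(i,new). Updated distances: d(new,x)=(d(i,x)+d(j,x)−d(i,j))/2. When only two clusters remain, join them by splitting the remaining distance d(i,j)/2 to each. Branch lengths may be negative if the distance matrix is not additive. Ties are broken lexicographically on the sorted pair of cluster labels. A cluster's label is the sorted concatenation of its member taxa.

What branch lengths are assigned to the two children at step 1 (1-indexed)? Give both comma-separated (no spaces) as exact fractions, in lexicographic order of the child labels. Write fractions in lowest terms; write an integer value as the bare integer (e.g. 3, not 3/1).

7/2,-1/2

iteration 1: select C,K (d=3, Q=-99); attach at lengths (7/2, -1/2); label the merged cluster CK
  updated: d(CK,E)=8, d(CK,G)=25/2, d(CK,M)=13/2, d(CK,Q)=17/2, d(CK,S)=11
iteration 2: select Q,S (d=4, Q=-135/2); attach at lengths (27/16, 37/16); label the merged cluster QS
  updated: d(CK,QS)=31/4, d(E,QS)=2, d(G,QS)=21/2, d(M,QS)=19/2
iteration 3: select E,QS (d=2, Q=-175/4); attach at lengths (-5/8, 21/8); label the merged cluster EQS
  updated: d(CK,EQS)=55/8, d(EQS,G)=27/4, d(EQS,M)=25/4
iteration 4: select CK,M (d=13/2, Q=-261/8); attach at lengths (153/32, 55/32); label the merged cluster CKM
  updated: d(CKM,EQS)=53/16, d(CKM,G)=13/2
iteration 5: select CKM,EQS (d=53/16, Q=-265/16); attach at lengths (49/32, 57/32); label the merged cluster CEKMQS
  updated: d(CEKMQS,G)=159/32
iteration 6: select CEKMQS,G (d=159/32); attach at lengths (159/64, 159/64); label the merged cluster CEGKMQS
final tree: ((((C:7/2,K:-1/2):153/32,M:55/32):49/32,(E:-5/8,(Q:27/16,S:37/16):21/8):57/32):159/64,G:159/64)
total length: 761/32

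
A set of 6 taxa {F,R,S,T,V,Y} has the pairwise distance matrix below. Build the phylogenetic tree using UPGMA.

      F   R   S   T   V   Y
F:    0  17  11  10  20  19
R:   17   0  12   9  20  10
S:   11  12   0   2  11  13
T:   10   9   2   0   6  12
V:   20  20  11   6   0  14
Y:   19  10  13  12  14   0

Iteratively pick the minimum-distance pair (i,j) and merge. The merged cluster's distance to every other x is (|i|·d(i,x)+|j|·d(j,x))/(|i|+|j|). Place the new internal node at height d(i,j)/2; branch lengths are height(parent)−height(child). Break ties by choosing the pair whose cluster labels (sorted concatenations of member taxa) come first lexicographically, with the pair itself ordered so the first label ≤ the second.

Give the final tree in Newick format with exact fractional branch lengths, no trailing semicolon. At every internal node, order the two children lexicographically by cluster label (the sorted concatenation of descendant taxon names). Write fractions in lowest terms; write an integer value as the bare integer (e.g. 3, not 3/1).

step 1: merge (S,T) at d=2; branch lengths S→1, T→1; new cluster ST
  updated: d(F,ST)=21/2, d(R,ST)=21/2, d(ST,V)=17/2, d(ST,Y)=25/2
step 2: merge (ST,V) at d=17/2; branch lengths ST→13/4, V→17/4; new cluster STV
  updated: d(F,STV)=41/3, d(R,STV)=41/3, d(STV,Y)=13
step 3: merge (R,Y) at d=10; branch lengths R→5, Y→5; new cluster RY
  updated: d(F,RY)=18, d(RY,STV)=40/3
step 4: merge (RY,STV) at d=40/3; branch lengths RY→5/3, STV→29/12; new cluster RSTVY
  updated: d(F,RSTVY)=77/5
step 5: merge (F,RSTVY) at d=77/5; branch lengths F→77/10, RSTVY→31/30; new cluster FRSTVY
final tree: (F:77/10,((R:5,Y:5):5/3,((S:1,T:1):13/4,V:17/4):29/12):31/30)
total length: 1939/60

(F:77/10,((R:5,Y:5):5/3,((S:1,T:1):13/4,V:17/4):29/12):31/30)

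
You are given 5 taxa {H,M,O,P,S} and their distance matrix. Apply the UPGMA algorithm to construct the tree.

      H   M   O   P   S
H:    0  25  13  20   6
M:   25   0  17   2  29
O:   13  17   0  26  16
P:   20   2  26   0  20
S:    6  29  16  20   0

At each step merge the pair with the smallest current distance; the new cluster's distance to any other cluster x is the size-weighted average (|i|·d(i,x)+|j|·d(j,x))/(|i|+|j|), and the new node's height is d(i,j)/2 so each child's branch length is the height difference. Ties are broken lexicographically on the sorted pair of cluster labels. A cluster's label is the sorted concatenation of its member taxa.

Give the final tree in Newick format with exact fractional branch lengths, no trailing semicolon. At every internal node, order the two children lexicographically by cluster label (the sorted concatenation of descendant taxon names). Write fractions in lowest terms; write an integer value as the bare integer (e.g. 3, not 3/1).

step 1: merge (M,P) at d=2; branch lengths M→1, P→1; new cluster MP
  updated: d(H,MP)=45/2, d(MP,O)=43/2, d(MP,S)=49/2
step 2: merge (H,S) at d=6; branch lengths H→3, S→3; new cluster HS
  updated: d(HS,MP)=47/2, d(HS,O)=29/2
step 3: merge (HS,O) at d=29/2; branch lengths HS→17/4, O→29/4; new cluster HOS
  updated: d(HOS,MP)=137/6
step 4: merge (HOS,MP) at d=137/6; branch lengths HOS→25/6, MP→125/12; new cluster HMOPS
final tree: (((H:3,S:3):17/4,O:29/4):25/6,(M:1,P:1):125/12)
total length: 409/12

(((H:3,S:3):17/4,O:29/4):25/6,(M:1,P:1):125/12)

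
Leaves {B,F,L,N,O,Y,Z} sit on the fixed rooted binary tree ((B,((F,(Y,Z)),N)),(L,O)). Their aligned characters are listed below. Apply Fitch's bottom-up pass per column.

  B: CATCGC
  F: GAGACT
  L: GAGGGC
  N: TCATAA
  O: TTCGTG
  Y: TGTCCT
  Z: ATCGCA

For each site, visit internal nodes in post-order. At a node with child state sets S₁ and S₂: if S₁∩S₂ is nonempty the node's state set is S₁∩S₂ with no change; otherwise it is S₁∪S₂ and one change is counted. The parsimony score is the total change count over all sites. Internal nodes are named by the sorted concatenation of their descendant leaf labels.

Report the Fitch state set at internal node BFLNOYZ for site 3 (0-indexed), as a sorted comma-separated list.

YZ@0: {T} ∪ {A} = {A,T} (union, +1)
FYZ@0: {G} ∪ {A,T} = {A,G,T} (union, +1)
FNYZ@0: {A,G,T} ∩ {T} = {T} (intersection, +0)
BFNYZ@0: {C} ∪ {T} = {C,T} (union, +1)
LO@0: {G} ∪ {T} = {G,T} (union, +1)
BFLNOYZ@0: {C,T} ∩ {G,T} = {T} (intersection, +0)
YZ@1: {G} ∪ {T} = {G,T} (union, +1)
FYZ@1: {A} ∪ {G,T} = {A,G,T} (union, +1)
FNYZ@1: {A,G,T} ∪ {C} = {A,C,G,T} (union, +1)
BFNYZ@1: {A} ∩ {A,C,G,T} = {A} (intersection, +0)
LO@1: {A} ∪ {T} = {A,T} (union, +1)
BFLNOYZ@1: {A} ∩ {A,T} = {A} (intersection, +0)
YZ@2: {T} ∪ {C} = {C,T} (union, +1)
FYZ@2: {G} ∪ {C,T} = {C,G,T} (union, +1)
FNYZ@2: {C,G,T} ∪ {A} = {A,C,G,T} (union, +1)
BFNYZ@2: {T} ∩ {A,C,G,T} = {T} (intersection, +0)
LO@2: {G} ∪ {C} = {C,G} (union, +1)
BFLNOYZ@2: {T} ∪ {C,G} = {C,G,T} (union, +1)
YZ@3: {C} ∪ {G} = {C,G} (union, +1)
FYZ@3: {A} ∪ {C,G} = {A,C,G} (union, +1)
FNYZ@3: {A,C,G} ∪ {T} = {A,C,G,T} (union, +1)
BFNYZ@3: {C} ∩ {A,C,G,T} = {C} (intersection, +0)
LO@3: {G} ∩ {G} = {G} (intersection, +0)
BFLNOYZ@3: {C} ∪ {G} = {C,G} (union, +1)
YZ@4: {C} ∩ {C} = {C} (intersection, +0)
FYZ@4: {C} ∩ {C} = {C} (intersection, +0)
FNYZ@4: {C} ∪ {A} = {A,C} (union, +1)
BFNYZ@4: {G} ∪ {A,C} = {A,C,G} (union, +1)
LO@4: {G} ∪ {T} = {G,T} (union, +1)
BFLNOYZ@4: {A,C,G} ∩ {G,T} = {G} (intersection, +0)
YZ@5: {T} ∪ {A} = {A,T} (union, +1)
FYZ@5: {T} ∩ {A,T} = {T} (intersection, +0)
FNYZ@5: {T} ∪ {A} = {A,T} (union, +1)
BFNYZ@5: {C} ∪ {A,T} = {A,C,T} (union, +1)
LO@5: {C} ∪ {G} = {C,G} (union, +1)
BFLNOYZ@5: {A,C,T} ∩ {C,G} = {C} (intersection, +0)
per-site changes: [4, 4, 5, 4, 3, 4]; total = 24

C,G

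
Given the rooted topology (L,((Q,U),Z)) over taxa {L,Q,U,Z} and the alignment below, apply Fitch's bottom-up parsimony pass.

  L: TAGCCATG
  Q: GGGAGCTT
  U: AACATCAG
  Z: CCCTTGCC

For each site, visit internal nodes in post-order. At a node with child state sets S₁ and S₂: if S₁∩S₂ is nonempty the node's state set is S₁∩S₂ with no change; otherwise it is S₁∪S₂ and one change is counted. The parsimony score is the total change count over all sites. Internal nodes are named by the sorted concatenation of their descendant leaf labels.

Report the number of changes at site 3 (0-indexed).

2

site 0, node QU: Q={G} ∪ U={A} → {A,G} (+1)
site 0, node QUZ: QU={A,G} ∪ Z={C} → {A,C,G} (+1)
site 0, node LQUZ: L={T} ∪ QUZ={A,C,G} → {A,C,G,T} (+1)
site 1, node QU: Q={G} ∪ U={A} → {A,G} (+1)
site 1, node QUZ: QU={A,G} ∪ Z={C} → {A,C,G} (+1)
site 1, node LQUZ: L={A} ∩ QUZ={A,C,G} → {A} (+0)
site 2, node QU: Q={G} ∪ U={C} → {C,G} (+1)
site 2, node QUZ: QU={C,G} ∩ Z={C} → {C} (+0)
site 2, node LQUZ: L={G} ∪ QUZ={C} → {C,G} (+1)
site 3, node QU: Q={A} ∩ U={A} → {A} (+0)
site 3, node QUZ: QU={A} ∪ Z={T} → {A,T} (+1)
site 3, node LQUZ: L={C} ∪ QUZ={A,T} → {A,C,T} (+1)
site 4, node QU: Q={G} ∪ U={T} → {G,T} (+1)
site 4, node QUZ: QU={G,T} ∩ Z={T} → {T} (+0)
site 4, node LQUZ: L={C} ∪ QUZ={T} → {C,T} (+1)
site 5, node QU: Q={C} ∩ U={C} → {C} (+0)
site 5, node QUZ: QU={C} ∪ Z={G} → {C,G} (+1)
site 5, node LQUZ: L={A} ∪ QUZ={C,G} → {A,C,G} (+1)
site 6, node QU: Q={T} ∪ U={A} → {A,T} (+1)
site 6, node QUZ: QU={A,T} ∪ Z={C} → {A,C,T} (+1)
site 6, node LQUZ: L={T} ∩ QUZ={A,C,T} → {T} (+0)
site 7, node QU: Q={T} ∪ U={G} → {G,T} (+1)
site 7, node QUZ: QU={G,T} ∪ Z={C} → {C,G,T} (+1)
site 7, node LQUZ: L={G} ∩ QUZ={C,G,T} → {G} (+0)
per-site changes: [3, 2, 2, 2, 2, 2, 2, 2]; total = 17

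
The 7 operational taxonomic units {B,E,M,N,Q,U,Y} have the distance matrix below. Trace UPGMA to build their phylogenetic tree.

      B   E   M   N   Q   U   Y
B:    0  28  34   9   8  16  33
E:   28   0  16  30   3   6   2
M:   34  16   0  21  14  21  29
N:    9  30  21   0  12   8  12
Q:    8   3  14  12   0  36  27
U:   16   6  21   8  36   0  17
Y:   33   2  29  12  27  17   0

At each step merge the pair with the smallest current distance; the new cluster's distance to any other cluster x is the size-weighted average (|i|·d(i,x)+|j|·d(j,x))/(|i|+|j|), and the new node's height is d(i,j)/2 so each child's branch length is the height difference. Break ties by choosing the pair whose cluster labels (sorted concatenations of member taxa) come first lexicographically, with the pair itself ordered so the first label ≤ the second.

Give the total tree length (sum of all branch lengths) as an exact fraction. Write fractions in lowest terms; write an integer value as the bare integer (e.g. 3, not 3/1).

399/8

1. join E+Y (d=2) ⇒ EY; edges |E|=1, |Y|=1
  updated: d(B,EY)=61/2, d(EY,M)=45/2, d(EY,N)=21, d(EY,Q)=15, d(EY,U)=23/2
2. join B+Q (d=8) ⇒ BQ; edges |B|=4, |Q|=4
  updated: d(BQ,EY)=91/4, d(BQ,M)=24, d(BQ,N)=21/2, d(BQ,U)=26
3. join N+U (d=8) ⇒ NU; edges |N|=4, |U|=4
  updated: d(BQ,NU)=73/4, d(EY,NU)=65/4, d(M,NU)=21
4. join EY+NU (d=65/4) ⇒ ENUY; edges |EY|=57/8, |NU|=33/8
  updated: d(BQ,ENUY)=41/2, d(ENUY,M)=87/4
5. join BQ+ENUY (d=41/2) ⇒ BENQUY; edges |BQ|=25/4, |ENUY|=17/8
  updated: d(BENQUY,M)=45/2
6. join BENQUY+M (d=45/2) ⇒ BEMNQUY; edges |BENQUY|=1, |M|=45/4
final tree: (((B:4,Q:4):25/4,((E:1,Y:1):57/8,(N:4,U:4):33/8):17/8):1,M:45/4)
total length: 399/8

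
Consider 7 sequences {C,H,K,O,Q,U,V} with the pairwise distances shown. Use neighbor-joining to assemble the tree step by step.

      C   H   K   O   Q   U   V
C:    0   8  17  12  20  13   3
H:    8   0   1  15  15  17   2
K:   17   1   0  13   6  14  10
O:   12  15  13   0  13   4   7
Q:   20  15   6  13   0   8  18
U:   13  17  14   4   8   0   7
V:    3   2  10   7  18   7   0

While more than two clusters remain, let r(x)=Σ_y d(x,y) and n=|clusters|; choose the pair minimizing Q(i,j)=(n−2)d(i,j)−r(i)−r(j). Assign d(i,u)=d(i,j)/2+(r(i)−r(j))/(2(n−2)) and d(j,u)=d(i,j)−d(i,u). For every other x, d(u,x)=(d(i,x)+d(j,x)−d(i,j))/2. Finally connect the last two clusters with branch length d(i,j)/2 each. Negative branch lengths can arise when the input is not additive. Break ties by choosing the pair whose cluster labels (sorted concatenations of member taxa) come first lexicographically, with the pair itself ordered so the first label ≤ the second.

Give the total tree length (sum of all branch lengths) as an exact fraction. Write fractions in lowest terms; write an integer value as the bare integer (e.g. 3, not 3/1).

219/8

iteration 1: select H,K (d=1, Q=-114); attach at lengths (1/5, 4/5); label the merged cluster HK
  updated: d(C,HK)=12, d(HK,O)=27/2, d(HK,Q)=10, d(HK,U)=15, d(HK,V)=11/2
iteration 2: select C,V (d=3, Q=-177/2); attach at lengths (63/16, -15/16); label the merged cluster CV
  updated: d(CV,HK)=29/4, d(CV,O)=8, d(CV,Q)=35/2, d(CV,U)=17/2
iteration 3: select CV,HK (d=29/4, Q=-261/4); attach at lengths (23/8, 35/8); label the merged cluster CHKV
  updated: d(CHKV,O)=57/8, d(CHKV,Q)=81/8, d(CHKV,U)=65/8
iteration 4: select CHKV,Q (d=81/8, Q=-145/4); attach at lengths (29/8, 13/2); label the merged cluster CHKQV
  updated: d(CHKQV,O)=5, d(CHKQV,U)=3
iteration 5: select CHKQV,O (d=5, Q=-12); attach at lengths (2, 3); label the merged cluster CHKOQV
  updated: d(CHKOQV,U)=1
iteration 6: select CHKOQV,U (d=1); attach at lengths (1/2, 1/2); label the merged cluster CHKOQUV
final tree: (((((C:63/16,V:-15/16):23/8,(H:1/5,K:4/5):35/8):29/8,Q:13/2):2,O:3):1/2,U:1/2)
total length: 219/8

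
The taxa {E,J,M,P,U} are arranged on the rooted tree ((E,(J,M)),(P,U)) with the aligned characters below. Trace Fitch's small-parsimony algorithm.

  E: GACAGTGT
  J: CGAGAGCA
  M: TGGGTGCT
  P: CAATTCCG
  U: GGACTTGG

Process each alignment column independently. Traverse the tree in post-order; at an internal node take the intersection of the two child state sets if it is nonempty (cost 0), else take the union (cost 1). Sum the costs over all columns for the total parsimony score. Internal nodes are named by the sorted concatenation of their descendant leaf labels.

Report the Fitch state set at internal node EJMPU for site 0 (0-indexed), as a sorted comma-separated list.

C,G

[col 0] JM: children J:{C}, M:{T} ∪→ {C,T}; cost 1
[col 0] EJM: children E:{G}, JM:{C,T} ∪→ {C,G,T}; cost 1
[col 0] PU: children P:{C}, U:{G} ∪→ {C,G}; cost 1
[col 0] EJMPU: children EJM:{C,G,T}, PU:{C,G} ∩→ {C,G}; cost 0
[col 1] JM: children J:{G}, M:{G} ∩→ {G}; cost 0
[col 1] EJM: children E:{A}, JM:{G} ∪→ {A,G}; cost 1
[col 1] PU: children P:{A}, U:{G} ∪→ {A,G}; cost 1
[col 1] EJMPU: children EJM:{A,G}, PU:{A,G} ∩→ {A,G}; cost 0
[col 2] JM: children J:{A}, M:{G} ∪→ {A,G}; cost 1
[col 2] EJM: children E:{C}, JM:{A,G} ∪→ {A,C,G}; cost 1
[col 2] PU: children P:{A}, U:{A} ∩→ {A}; cost 0
[col 2] EJMPU: children EJM:{A,C,G}, PU:{A} ∩→ {A}; cost 0
[col 3] JM: children J:{G}, M:{G} ∩→ {G}; cost 0
[col 3] EJM: children E:{A}, JM:{G} ∪→ {A,G}; cost 1
[col 3] PU: children P:{T}, U:{C} ∪→ {C,T}; cost 1
[col 3] EJMPU: children EJM:{A,G}, PU:{C,T} ∪→ {A,C,G,T}; cost 1
[col 4] JM: children J:{A}, M:{T} ∪→ {A,T}; cost 1
[col 4] EJM: children E:{G}, JM:{A,T} ∪→ {A,G,T}; cost 1
[col 4] PU: children P:{T}, U:{T} ∩→ {T}; cost 0
[col 4] EJMPU: children EJM:{A,G,T}, PU:{T} ∩→ {T}; cost 0
[col 5] JM: children J:{G}, M:{G} ∩→ {G}; cost 0
[col 5] EJM: children E:{T}, JM:{G} ∪→ {G,T}; cost 1
[col 5] PU: children P:{C}, U:{T} ∪→ {C,T}; cost 1
[col 5] EJMPU: children EJM:{G,T}, PU:{C,T} ∩→ {T}; cost 0
[col 6] JM: children J:{C}, M:{C} ∩→ {C}; cost 0
[col 6] EJM: children E:{G}, JM:{C} ∪→ {C,G}; cost 1
[col 6] PU: children P:{C}, U:{G} ∪→ {C,G}; cost 1
[col 6] EJMPU: children EJM:{C,G}, PU:{C,G} ∩→ {C,G}; cost 0
[col 7] JM: children J:{A}, M:{T} ∪→ {A,T}; cost 1
[col 7] EJM: children E:{T}, JM:{A,T} ∩→ {T}; cost 0
[col 7] PU: children P:{G}, U:{G} ∩→ {G}; cost 0
[col 7] EJMPU: children EJM:{T}, PU:{G} ∪→ {G,T}; cost 1
per-site changes: [3, 2, 2, 3, 2, 2, 2, 2]; total = 18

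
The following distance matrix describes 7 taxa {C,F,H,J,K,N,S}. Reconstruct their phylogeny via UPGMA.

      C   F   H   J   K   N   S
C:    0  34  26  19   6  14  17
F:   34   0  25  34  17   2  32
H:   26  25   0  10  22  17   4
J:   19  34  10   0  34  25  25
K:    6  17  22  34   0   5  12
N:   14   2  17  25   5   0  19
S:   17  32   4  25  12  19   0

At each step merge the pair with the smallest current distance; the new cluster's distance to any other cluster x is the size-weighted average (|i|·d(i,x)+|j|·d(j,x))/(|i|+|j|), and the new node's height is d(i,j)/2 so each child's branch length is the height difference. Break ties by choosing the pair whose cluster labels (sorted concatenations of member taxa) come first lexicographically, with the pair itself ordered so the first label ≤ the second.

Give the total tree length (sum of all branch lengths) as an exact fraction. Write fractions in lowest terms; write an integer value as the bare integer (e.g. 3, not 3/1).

1. join F+N (d=2) ⇒ FN; edges |F|=1, |N|=1
  updated: d(C,FN)=24, d(FN,H)=21, d(FN,J)=59/2, d(FN,K)=11, d(FN,S)=51/2
2. join H+S (d=4) ⇒ HS; edges |H|=2, |S|=2
  updated: d(C,HS)=43/2, d(FN,HS)=93/4, d(HS,J)=35/2, d(HS,K)=17
3. join C+K (d=6) ⇒ CK; edges |C|=3, |K|=3
  updated: d(CK,FN)=35/2, d(CK,HS)=77/4, d(CK,J)=53/2
4. join CK+FN (d=35/2) ⇒ CFKN; edges |CK|=23/4, |FN|=31/4
  updated: d(CFKN,HS)=85/4, d(CFKN,J)=28
5. join HS+J (d=35/2) ⇒ HJS; edges |HS|=27/4, |J|=35/4
  updated: d(CFKN,HJS)=47/2
6. join CFKN+HJS (d=47/2) ⇒ CFHJKNS; edges |CFKN|=3, |HJS|=3
final tree: (((C:3,K:3):23/4,(F:1,N:1):31/4):3,((H:2,S:2):27/4,J:35/4):3)
total length: 47

47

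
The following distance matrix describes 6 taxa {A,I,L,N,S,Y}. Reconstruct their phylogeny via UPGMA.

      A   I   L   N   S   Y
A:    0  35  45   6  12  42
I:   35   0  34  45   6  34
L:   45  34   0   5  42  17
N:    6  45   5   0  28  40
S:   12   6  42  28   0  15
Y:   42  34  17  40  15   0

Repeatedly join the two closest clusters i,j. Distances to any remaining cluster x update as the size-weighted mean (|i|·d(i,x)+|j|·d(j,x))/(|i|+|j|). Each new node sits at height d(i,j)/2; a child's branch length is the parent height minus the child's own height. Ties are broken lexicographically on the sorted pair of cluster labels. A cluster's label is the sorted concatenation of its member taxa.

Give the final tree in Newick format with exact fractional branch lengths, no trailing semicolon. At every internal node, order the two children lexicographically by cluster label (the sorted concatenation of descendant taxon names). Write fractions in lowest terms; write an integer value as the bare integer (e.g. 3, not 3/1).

step 1: merge (L,N) at d=5; branch lengths L→5/2, N→5/2; new cluster LN
  updated: d(A,LN)=51/2, d(I,LN)=79/2, d(LN,S)=35, d(LN,Y)=57/2
step 2: merge (I,S) at d=6; branch lengths I→3, S→3; new cluster IS
  updated: d(A,IS)=47/2, d(IS,LN)=149/4, d(IS,Y)=49/2
step 3: merge (A,IS) at d=47/2; branch lengths A→47/4, IS→35/4; new cluster AIS
  updated: d(AIS,LN)=100/3, d(AIS,Y)=91/3
step 4: merge (LN,Y) at d=57/2; branch lengths LN→47/4, Y→57/4; new cluster LNY
  updated: d(AIS,LNY)=97/3
step 5: merge (AIS,LNY) at d=97/3; branch lengths AIS→53/12, LNY→23/12; new cluster AILNSY
final tree: ((A:47/4,(I:3,S:3):35/4):53/12,((L:5/2,N:5/2):47/4,Y:57/4):23/12)
total length: 383/6

((A:47/4,(I:3,S:3):35/4):53/12,((L:5/2,N:5/2):47/4,Y:57/4):23/12)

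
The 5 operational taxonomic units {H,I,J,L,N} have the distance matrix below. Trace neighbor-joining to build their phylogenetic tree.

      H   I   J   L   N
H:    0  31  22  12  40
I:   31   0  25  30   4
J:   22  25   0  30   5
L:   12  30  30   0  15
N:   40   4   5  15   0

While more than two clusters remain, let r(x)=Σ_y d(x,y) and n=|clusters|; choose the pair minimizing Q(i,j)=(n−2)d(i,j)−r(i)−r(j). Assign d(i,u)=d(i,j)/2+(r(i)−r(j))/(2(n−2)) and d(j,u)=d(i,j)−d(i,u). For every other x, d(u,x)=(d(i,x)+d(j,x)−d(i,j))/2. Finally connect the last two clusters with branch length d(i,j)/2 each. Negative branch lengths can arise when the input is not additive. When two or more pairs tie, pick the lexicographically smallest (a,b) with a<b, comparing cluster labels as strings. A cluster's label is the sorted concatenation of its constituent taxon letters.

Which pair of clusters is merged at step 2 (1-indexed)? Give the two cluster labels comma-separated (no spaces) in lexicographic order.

iteration 1: select H,L (d=12, Q=-156); attach at lengths (9, 3); label the merged cluster HL
  updated: d(HL,I)=49/2, d(HL,J)=20, d(HL,N)=43/2
iteration 2: select HL,J (d=20, Q=-76); attach at lengths (14, 6); label the merged cluster HJL
  updated: d(HJL,I)=59/4, d(HJL,N)=13/4
iteration 3: select HJL,I (d=59/4, Q=-22); attach at lengths (7, 31/4); label the merged cluster HIJL
  updated: d(HIJL,N)=-15/4
iteration 4: select HIJL,N (d=-15/4); attach at lengths (-15/8, -15/8); label the merged cluster HIJLN
final tree: ((((H:9,L:3):14,J:6):7,I:31/4):-15/8,N:-15/8)
total length: 43

HL,J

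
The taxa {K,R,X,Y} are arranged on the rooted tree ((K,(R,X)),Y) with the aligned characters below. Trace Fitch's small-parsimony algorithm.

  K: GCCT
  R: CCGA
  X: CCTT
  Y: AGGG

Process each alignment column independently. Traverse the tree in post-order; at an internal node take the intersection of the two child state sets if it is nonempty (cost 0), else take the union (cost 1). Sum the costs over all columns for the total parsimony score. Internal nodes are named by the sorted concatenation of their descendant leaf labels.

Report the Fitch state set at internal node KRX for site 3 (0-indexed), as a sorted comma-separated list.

T

site 0, node RX: R={C} ∩ X={C} → {C} (+0)
site 0, node KRX: K={G} ∪ RX={C} → {C,G} (+1)
site 0, node KRXY: KRX={C,G} ∪ Y={A} → {A,C,G} (+1)
site 1, node RX: R={C} ∩ X={C} → {C} (+0)
site 1, node KRX: K={C} ∩ RX={C} → {C} (+0)
site 1, node KRXY: KRX={C} ∪ Y={G} → {C,G} (+1)
site 2, node RX: R={G} ∪ X={T} → {G,T} (+1)
site 2, node KRX: K={C} ∪ RX={G,T} → {C,G,T} (+1)
site 2, node KRXY: KRX={C,G,T} ∩ Y={G} → {G} (+0)
site 3, node RX: R={A} ∪ X={T} → {A,T} (+1)
site 3, node KRX: K={T} ∩ RX={A,T} → {T} (+0)
site 3, node KRXY: KRX={T} ∪ Y={G} → {G,T} (+1)
per-site changes: [2, 1, 2, 2]; total = 7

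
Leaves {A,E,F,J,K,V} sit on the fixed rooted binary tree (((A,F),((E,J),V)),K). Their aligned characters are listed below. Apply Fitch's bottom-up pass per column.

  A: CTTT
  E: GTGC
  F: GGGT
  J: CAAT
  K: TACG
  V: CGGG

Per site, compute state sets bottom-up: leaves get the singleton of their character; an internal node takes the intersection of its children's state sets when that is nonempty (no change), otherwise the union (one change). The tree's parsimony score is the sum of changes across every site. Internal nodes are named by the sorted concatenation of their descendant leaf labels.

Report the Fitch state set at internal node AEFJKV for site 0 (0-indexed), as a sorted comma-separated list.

site 0, node AF: A={C} ∪ F={G} → {C,G} (+1)
site 0, node EJ: E={G} ∪ J={C} → {C,G} (+1)
site 0, node EJV: EJ={C,G} ∩ V={C} → {C} (+0)
site 0, node AEFJV: AF={C,G} ∩ EJV={C} → {C} (+0)
site 0, node AEFJKV: AEFJV={C} ∪ K={T} → {C,T} (+1)
site 1, node AF: A={T} ∪ F={G} → {G,T} (+1)
site 1, node EJ: E={T} ∪ J={A} → {A,T} (+1)
site 1, node EJV: EJ={A,T} ∪ V={G} → {A,G,T} (+1)
site 1, node AEFJV: AF={G,T} ∩ EJV={A,G,T} → {G,T} (+0)
site 1, node AEFJKV: AEFJV={G,T} ∪ K={A} → {A,G,T} (+1)
site 2, node AF: A={T} ∪ F={G} → {G,T} (+1)
site 2, node EJ: E={G} ∪ J={A} → {A,G} (+1)
site 2, node EJV: EJ={A,G} ∩ V={G} → {G} (+0)
site 2, node AEFJV: AF={G,T} ∩ EJV={G} → {G} (+0)
site 2, node AEFJKV: AEFJV={G} ∪ K={C} → {C,G} (+1)
site 3, node AF: A={T} ∩ F={T} → {T} (+0)
site 3, node EJ: E={C} ∪ J={T} → {C,T} (+1)
site 3, node EJV: EJ={C,T} ∪ V={G} → {C,G,T} (+1)
site 3, node AEFJV: AF={T} ∩ EJV={C,G,T} → {T} (+0)
site 3, node AEFJKV: AEFJV={T} ∪ K={G} → {G,T} (+1)
per-site changes: [3, 4, 3, 3]; total = 13

C,T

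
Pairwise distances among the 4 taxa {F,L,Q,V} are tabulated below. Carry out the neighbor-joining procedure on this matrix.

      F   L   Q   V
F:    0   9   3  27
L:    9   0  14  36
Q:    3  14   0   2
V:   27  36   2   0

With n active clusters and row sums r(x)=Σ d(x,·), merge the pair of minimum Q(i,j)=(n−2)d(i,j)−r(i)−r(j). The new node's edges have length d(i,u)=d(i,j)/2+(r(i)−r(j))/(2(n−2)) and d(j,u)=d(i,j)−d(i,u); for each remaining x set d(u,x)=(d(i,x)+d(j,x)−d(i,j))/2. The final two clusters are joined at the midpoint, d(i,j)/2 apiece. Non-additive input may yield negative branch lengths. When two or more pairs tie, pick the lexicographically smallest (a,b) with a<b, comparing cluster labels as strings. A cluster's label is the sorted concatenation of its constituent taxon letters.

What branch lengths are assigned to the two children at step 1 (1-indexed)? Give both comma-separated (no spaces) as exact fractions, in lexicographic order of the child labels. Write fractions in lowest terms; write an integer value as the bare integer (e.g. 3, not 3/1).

step 1: merge (F,L) at d=9, Q=-80; branch lengths F→-1/2, L→19/2; new cluster FL
  updated: d(FL,Q)=4, d(FL,V)=27
step 2: merge (FL,Q) at d=4, Q=-33; branch lengths FL→29/2, Q→-21/2; new cluster FLQ
  updated: d(FLQ,V)=25/2
step 3: merge (FLQ,V) at d=25/2; branch lengths FLQ→25/4, V→25/4; new cluster FLQV
final tree: (((F:-1/2,L:19/2):29/2,Q:-21/2):25/4,V:25/4)
total length: 51/2

-1/2,19/2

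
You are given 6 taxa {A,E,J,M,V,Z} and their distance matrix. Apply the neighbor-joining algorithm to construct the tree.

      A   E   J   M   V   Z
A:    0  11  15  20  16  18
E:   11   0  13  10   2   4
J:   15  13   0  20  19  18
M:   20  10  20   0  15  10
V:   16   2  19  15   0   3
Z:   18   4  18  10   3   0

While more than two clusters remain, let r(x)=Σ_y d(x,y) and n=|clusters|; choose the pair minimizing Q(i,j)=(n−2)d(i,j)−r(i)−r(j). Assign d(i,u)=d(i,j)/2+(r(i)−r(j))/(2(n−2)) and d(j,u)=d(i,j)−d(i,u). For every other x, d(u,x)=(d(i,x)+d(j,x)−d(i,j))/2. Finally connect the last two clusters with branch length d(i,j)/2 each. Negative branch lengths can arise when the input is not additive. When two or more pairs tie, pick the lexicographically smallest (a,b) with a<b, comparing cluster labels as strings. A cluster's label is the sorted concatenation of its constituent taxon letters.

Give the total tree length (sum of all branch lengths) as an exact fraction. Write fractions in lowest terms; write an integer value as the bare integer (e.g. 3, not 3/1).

537/16

iteration 1: select A,J (d=15, Q=-105); attach at lengths (55/8, 65/8); label the merged cluster AJ
  updated: d(AJ,E)=9/2, d(AJ,M)=25/2, d(AJ,V)=10, d(AJ,Z)=21/2
iteration 2: select V,Z (d=3, Q=-97/2); attach at lengths (23/12, 13/12); label the merged cluster VZ
  updated: d(AJ,VZ)=35/4, d(E,VZ)=3/2, d(M,VZ)=11
iteration 3: select AJ,M (d=25/2, Q=-137/4); attach at lengths (69/16, 131/16); label the merged cluster AJM
  updated: d(AJM,E)=1, d(AJM,VZ)=29/8
iteration 4: select AJM,E (d=1, Q=-49/8); attach at lengths (25/16, -9/16); label the merged cluster AEJM
  updated: d(AEJM,VZ)=33/16
iteration 5: select AEJM,VZ (d=33/16); attach at lengths (33/32, 33/32); label the merged cluster AEJMVZ
final tree: ((((A:55/8,J:65/8):69/16,M:131/16):25/16,E:-9/16):33/32,(V:23/12,Z:13/12):33/32)
total length: 537/16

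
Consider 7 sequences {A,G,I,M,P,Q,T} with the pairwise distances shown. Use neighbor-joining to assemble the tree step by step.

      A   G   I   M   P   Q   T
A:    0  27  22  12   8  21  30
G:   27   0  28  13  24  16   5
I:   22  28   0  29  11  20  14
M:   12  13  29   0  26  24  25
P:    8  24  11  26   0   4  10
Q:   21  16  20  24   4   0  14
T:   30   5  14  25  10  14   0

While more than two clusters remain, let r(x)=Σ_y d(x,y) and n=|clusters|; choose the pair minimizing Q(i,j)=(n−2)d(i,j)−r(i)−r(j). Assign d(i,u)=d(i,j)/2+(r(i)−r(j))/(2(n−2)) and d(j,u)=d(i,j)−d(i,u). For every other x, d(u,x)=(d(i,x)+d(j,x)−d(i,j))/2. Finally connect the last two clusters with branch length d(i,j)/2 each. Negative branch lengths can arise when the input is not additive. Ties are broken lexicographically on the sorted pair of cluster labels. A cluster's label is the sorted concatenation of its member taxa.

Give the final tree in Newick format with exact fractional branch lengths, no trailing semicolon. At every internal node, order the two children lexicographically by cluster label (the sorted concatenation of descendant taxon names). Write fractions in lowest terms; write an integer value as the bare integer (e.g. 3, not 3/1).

((((A:51/10,M:69/10):127/16,(G:85/16,T:-5/16):117/16):15/16,I:167/16):49/32,(P:-1/12,Q:49/12):49/32)

step 1: merge (A,M) at d=12, Q=-189; branch lengths A→51/10, M→69/10; new cluster AM
  updated: d(AM,G)=14, d(AM,I)=39/2, d(AM,P)=11, d(AM,Q)=33/2, d(AM,T)=43/2
step 2: merge (G,T) at d=5, Q=-263/2; branch lengths G→85/16, T→-5/16; new cluster GT
  updated: d(AM,GT)=61/4, d(GT,I)=37/2, d(GT,P)=29/2, d(GT,Q)=25/2
step 3: merge (P,Q) at d=4, Q=-163/2; branch lengths P→-1/12, Q→49/12; new cluster PQ
  updated: d(AM,PQ)=47/4, d(GT,PQ)=23/2, d(I,PQ)=27/2
step 4: merge (AM,GT) at d=61/4, Q=-245/4; branch lengths AM→127/16, GT→117/16; new cluster AGMT
  updated: d(AGMT,I)=91/8, d(AGMT,PQ)=4
step 5: merge (AGMT,I) at d=91/8, Q=-231/8; branch lengths AGMT→15/16, I→167/16; new cluster AGIMT
  updated: d(AGIMT,PQ)=49/16
step 6: merge (AGIMT,PQ) at d=49/16; branch lengths AGIMT→49/32, PQ→49/32; new cluster AGIMPQT
final tree: ((((A:51/10,M:69/10):127/16,(G:85/16,T:-5/16):117/16):15/16,I:167/16):49/32,(P:-1/12,Q:49/12):49/32)
total length: 811/16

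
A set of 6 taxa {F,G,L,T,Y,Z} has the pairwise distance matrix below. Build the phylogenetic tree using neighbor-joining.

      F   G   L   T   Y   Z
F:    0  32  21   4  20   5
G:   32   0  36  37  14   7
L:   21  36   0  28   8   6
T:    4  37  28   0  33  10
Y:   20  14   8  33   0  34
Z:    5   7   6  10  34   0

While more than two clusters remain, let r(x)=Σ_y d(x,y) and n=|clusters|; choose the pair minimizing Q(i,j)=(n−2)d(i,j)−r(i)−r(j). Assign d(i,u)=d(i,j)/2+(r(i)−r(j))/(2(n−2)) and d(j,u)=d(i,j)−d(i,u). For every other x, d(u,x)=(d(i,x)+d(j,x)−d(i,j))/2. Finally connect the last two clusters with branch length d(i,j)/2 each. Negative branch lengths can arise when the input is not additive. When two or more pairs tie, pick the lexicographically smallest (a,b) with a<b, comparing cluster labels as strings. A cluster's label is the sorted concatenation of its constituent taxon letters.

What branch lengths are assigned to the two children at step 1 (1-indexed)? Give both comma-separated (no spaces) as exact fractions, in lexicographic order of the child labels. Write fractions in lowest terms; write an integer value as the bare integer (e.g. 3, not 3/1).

73/8,39/8

iteration 1: select G,Y (d=14, Q=-179); attach at lengths (73/8, 39/8); label the merged cluster GY
  updated: d(F,GY)=19, d(GY,L)=15, d(GY,T)=28, d(GY,Z)=27/2
iteration 2: select F,T (d=4, Q=-107); attach at lengths (-3/2, 11/2); label the merged cluster FT
  updated: d(FT,GY)=43/2, d(FT,L)=45/2, d(FT,Z)=11/2
iteration 3: select FT,Z (d=11/2, Q=-127/2); attach at lengths (71/8, -27/8); label the merged cluster FTZ
  updated: d(FTZ,GY)=59/4, d(FTZ,L)=23/2
iteration 4: select FTZ,GY (d=59/4, Q=-165/4); attach at lengths (45/8, 73/8); label the merged cluster FGTYZ
  updated: d(FGTYZ,L)=47/8
iteration 5: select FGTYZ,L (d=47/8); attach at lengths (47/16, 47/16); label the merged cluster FGLTYZ
final tree: ((((F:-3/2,T:11/2):71/8,Z:-27/8):45/8,(G:73/8,Y:39/8):73/8):47/16,L:47/16)
total length: 353/8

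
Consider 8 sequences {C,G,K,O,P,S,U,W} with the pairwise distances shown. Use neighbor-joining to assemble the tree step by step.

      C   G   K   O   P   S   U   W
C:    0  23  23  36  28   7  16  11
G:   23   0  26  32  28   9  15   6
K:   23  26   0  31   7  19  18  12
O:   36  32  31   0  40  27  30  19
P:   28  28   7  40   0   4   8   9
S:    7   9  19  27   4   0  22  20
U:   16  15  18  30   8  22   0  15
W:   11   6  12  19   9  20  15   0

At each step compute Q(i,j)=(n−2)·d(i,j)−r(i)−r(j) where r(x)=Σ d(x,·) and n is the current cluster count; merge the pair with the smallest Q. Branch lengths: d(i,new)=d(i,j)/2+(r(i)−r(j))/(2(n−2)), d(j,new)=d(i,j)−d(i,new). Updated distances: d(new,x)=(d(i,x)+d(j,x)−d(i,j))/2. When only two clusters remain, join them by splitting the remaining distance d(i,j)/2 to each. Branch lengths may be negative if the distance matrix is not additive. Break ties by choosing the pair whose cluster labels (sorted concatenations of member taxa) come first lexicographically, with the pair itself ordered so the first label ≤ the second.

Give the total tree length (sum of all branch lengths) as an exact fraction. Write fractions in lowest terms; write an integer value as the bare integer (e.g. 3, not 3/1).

1003/16

step 1: merge (K,P) at d=7, Q=-218; branch lengths K→9/2, P→5/2; new cluster KP
  updated: d(C,KP)=22, d(G,KP)=47/2, d(KP,O)=32, d(KP,S)=8, d(KP,U)=19/2, d(KP,W)=7
step 2: merge (C,S) at d=7, Q=-173; branch lengths C→57/10, S→13/10; new cluster CS
  updated: d(CS,G)=25/2, d(CS,KP)=23/2, d(CS,O)=28, d(CS,U)=31/2, d(CS,W)=12
step 3: merge (KP,U) at d=19/2, Q=-261/2; branch lengths KP→73/16, U→79/16; new cluster KPU
  updated: d(CS,KPU)=35/4, d(G,KPU)=29/2, d(KPU,O)=105/4, d(KPU,W)=25/4
step 4: merge (O,W) at d=19, Q=-183/2; branch lengths O→119/6, W→-5/6; new cluster OW
  updated: d(CS,OW)=21/2, d(G,OW)=19/2, d(KPU,OW)=27/4
step 5: merge (CS,KPU) at d=35/4, Q=-177/4; branch lengths CS→77/16, KPU→63/16; new cluster CKPSU
  updated: d(CKPSU,G)=73/8, d(CKPSU,OW)=17/4
step 6: merge (CKPSU,G) at d=73/8, Q=-183/8; branch lengths CKPSU→31/16, G→115/16; new cluster CGKPSU
  updated: d(CGKPSU,OW)=37/16
step 7: merge (CGKPSU,OW) at d=37/16; branch lengths CGKPSU→37/32, OW→37/32; new cluster CGKOPSUW
final tree: ((((C:57/10,S:13/10):77/16,((K:9/2,P:5/2):73/16,U:79/16):63/16):31/16,G:115/16):37/32,(O:119/6,W:-5/6):37/32)
total length: 1003/16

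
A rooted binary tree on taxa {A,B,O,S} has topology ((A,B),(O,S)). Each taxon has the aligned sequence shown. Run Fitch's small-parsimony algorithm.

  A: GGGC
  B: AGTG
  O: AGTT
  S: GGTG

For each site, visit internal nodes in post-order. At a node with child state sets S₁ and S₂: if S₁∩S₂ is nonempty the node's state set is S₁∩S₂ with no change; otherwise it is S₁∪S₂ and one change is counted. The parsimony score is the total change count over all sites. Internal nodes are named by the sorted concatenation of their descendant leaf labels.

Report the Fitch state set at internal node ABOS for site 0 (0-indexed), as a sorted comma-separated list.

[col 0] AB: children A:{G}, B:{A} ∪→ {A,G}; cost 1
[col 0] OS: children O:{A}, S:{G} ∪→ {A,G}; cost 1
[col 0] ABOS: children AB:{A,G}, OS:{A,G} ∩→ {A,G}; cost 0
[col 1] AB: children A:{G}, B:{G} ∩→ {G}; cost 0
[col 1] OS: children O:{G}, S:{G} ∩→ {G}; cost 0
[col 1] ABOS: children AB:{G}, OS:{G} ∩→ {G}; cost 0
[col 2] AB: children A:{G}, B:{T} ∪→ {G,T}; cost 1
[col 2] OS: children O:{T}, S:{T} ∩→ {T}; cost 0
[col 2] ABOS: children AB:{G,T}, OS:{T} ∩→ {T}; cost 0
[col 3] AB: children A:{C}, B:{G} ∪→ {C,G}; cost 1
[col 3] OS: children O:{T}, S:{G} ∪→ {G,T}; cost 1
[col 3] ABOS: children AB:{C,G}, OS:{G,T} ∩→ {G}; cost 0
per-site changes: [2, 0, 1, 2]; total = 5

A,G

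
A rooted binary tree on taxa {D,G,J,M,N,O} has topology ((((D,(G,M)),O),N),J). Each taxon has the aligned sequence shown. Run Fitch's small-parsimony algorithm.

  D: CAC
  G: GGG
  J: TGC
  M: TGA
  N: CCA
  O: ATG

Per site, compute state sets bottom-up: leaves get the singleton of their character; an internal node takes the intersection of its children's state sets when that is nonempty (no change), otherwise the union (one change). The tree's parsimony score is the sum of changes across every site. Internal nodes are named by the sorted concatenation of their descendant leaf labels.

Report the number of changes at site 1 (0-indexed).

[col 0] GM: children G:{G}, M:{T} ∪→ {G,T}; cost 1
[col 0] DGM: children D:{C}, GM:{G,T} ∪→ {C,G,T}; cost 1
[col 0] DGMO: children DGM:{C,G,T}, O:{A} ∪→ {A,C,G,T}; cost 1
[col 0] DGMNO: children DGMO:{A,C,G,T}, N:{C} ∩→ {C}; cost 0
[col 0] DGJMNO: children DGMNO:{C}, J:{T} ∪→ {C,T}; cost 1
[col 1] GM: children G:{G}, M:{G} ∩→ {G}; cost 0
[col 1] DGM: children D:{A}, GM:{G} ∪→ {A,G}; cost 1
[col 1] DGMO: children DGM:{A,G}, O:{T} ∪→ {A,G,T}; cost 1
[col 1] DGMNO: children DGMO:{A,G,T}, N:{C} ∪→ {A,C,G,T}; cost 1
[col 1] DGJMNO: children DGMNO:{A,C,G,T}, J:{G} ∩→ {G}; cost 0
[col 2] GM: children G:{G}, M:{A} ∪→ {A,G}; cost 1
[col 2] DGM: children D:{C}, GM:{A,G} ∪→ {A,C,G}; cost 1
[col 2] DGMO: children DGM:{A,C,G}, O:{G} ∩→ {G}; cost 0
[col 2] DGMNO: children DGMO:{G}, N:{A} ∪→ {A,G}; cost 1
[col 2] DGJMNO: children DGMNO:{A,G}, J:{C} ∪→ {A,C,G}; cost 1
per-site changes: [4, 3, 4]; total = 11

3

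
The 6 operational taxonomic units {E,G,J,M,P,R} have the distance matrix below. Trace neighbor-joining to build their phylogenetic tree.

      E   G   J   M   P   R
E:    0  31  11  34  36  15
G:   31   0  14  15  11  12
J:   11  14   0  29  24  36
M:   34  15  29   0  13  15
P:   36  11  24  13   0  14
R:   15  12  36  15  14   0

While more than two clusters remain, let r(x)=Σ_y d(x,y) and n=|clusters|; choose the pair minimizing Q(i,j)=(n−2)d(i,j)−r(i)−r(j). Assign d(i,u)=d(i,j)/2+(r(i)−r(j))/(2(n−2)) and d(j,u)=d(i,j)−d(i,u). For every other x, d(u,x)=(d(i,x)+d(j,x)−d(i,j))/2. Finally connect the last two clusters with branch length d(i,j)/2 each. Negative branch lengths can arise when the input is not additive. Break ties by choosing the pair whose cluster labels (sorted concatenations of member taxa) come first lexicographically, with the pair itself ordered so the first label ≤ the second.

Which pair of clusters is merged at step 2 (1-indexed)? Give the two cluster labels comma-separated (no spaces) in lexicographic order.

M,P

iteration 1: select E,J (d=11, Q=-197); attach at lengths (57/8, 31/8); label the merged cluster EJ
  updated: d(EJ,G)=17, d(EJ,M)=26, d(EJ,P)=49/2, d(EJ,R)=20
iteration 2: select M,P (d=13, Q=-185/2); attach at lengths (91/12, 65/12); label the merged cluster MP
  updated: d(EJ,MP)=75/4, d(G,MP)=13/2, d(MP,R)=8
iteration 3: select EJ,G (d=17, Q=-229/4); attach at lengths (217/16, 55/16); label the merged cluster EGJ
  updated: d(EGJ,MP)=33/8, d(EGJ,R)=15/2
iteration 4: select EGJ,MP (d=33/8, Q=-157/8); attach at lengths (29/16, 37/16); label the merged cluster EGJMP
  updated: d(EGJMP,R)=91/16
iteration 5: select EGJMP,R (d=91/16); attach at lengths (91/32, 91/32); label the merged cluster EGJMPR
final tree: ((((E:57/8,J:31/8):217/16,G:55/16):29/16,(M:91/12,P:65/12):37/16):91/32,R:91/32)
total length: 813/16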